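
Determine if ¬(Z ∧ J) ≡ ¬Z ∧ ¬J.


Expression 1: ¬(Z ∧ J)
Expression 2: ¬Z ∧ ¬J
Truth table (Z J | Expr1 Expr2):
  T T |   F     F
  T F |   T     F   ← differ
  F T |   T     F   ← differ
  F F |   T     T
Counterexample: Z=T, J=F gives Expr1 = T but Expr2 = F, so the expressions are NOT logically equivalent.

No


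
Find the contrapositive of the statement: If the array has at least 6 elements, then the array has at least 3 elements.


Original: If the array has at least 6 elements, then the array has at least 3 elements
Contrapositive: If ¬Q, then ¬P
Negate Q: not (the array has at least 3 elements)
Negate P: not (the array has at least 6 elements)

If not (the array has at least 3 elements), then not (the array has at least 6 elements).


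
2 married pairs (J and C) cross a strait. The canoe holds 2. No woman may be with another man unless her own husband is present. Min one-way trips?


Label couples J and C.
1. WJ+WC → (far: WJ,WC; near: HJ,HC)
2. WJ ←   (far: WC; near: HJ,HC,WJ)
3. HJ+HC → (far: HJ,HC,WC; near: WJ)
4. HJ ←   (far: HC,WC; near: HJ,WJ)  — HJ returns, since WJ is alone on near bank
5. HJ+WJ → (far: all four; near: empty)
Every state respects the constraint.
Minimum trips = 5

5


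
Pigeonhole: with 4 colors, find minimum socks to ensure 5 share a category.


Pigeonhole: to guarantee k in one of n categories, need (k-1)×n + 1.
k = 5, n = 4
Minimum = (5-1) × 4 + 1 = 4 × 4 + 1

17


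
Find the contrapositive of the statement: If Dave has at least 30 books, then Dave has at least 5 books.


Original: If Dave has at least 30 books, then Dave has at least 5 books
Contrapositive: If ¬Q, then ¬P
Negate Q: not (Dave has at least 5 books)
Negate P: not (Dave has at least 30 books)

If not (Dave has at least 5 books), then not (Dave has at least 30 books).


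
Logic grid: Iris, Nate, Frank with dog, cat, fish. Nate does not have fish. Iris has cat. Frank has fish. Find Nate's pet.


From clues:
  Frank → fish
  Iris → cat
By elimination, Nate gets the remaining.

dog


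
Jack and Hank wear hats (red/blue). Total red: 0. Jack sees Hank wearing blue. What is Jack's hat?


Total red = 0, Hank = blue
Red accounted for: 0
Remaining for Jack: 0
Jack's hat is blue.

blue


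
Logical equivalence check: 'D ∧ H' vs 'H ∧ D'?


Expression 1: D ∧ H
Expression 2: H ∧ D
Truth table (D H | Expr1 Expr2):
  T T |   T     T
  T F |   F     F
  F T |   F     F
  F F |   F     F
All 4 rows agree, so the expressions are logically equivalent.

Yes


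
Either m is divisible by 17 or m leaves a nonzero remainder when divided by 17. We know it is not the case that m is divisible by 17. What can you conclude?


Disjunctive syllogism: P ∨ Q, ¬P ⊢ Q
Disjunction: m is divisible by 17 ∨ m leaves a nonzero remainder when divided by 17
We know it is not the case that m is divisible by 17.
By disjunctive syllogism, the other disjunct must be true.

m leaves a nonzero remainder when divided by 17


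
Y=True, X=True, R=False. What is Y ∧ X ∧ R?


Y = True, X = True, R = False
Expression: Y ∧ X ∧ R
Step 1: Y ∧ X = True AND True = True
Step 2: (True) ∧ R = True AND False = False

False


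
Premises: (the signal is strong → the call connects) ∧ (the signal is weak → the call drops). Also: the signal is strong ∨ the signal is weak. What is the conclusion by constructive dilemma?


Constructive dilemma: (P → Q) ∧ (R → S), P ∨ R ⊢ Q ∨ S
Premise 1: the signal is strong → the call connects
Premise 2: the signal is weak → the call drops
Premise 3: the signal is strong ∨ the signal is weak
Case 1: Assuming the signal is strong, then by Premise 1, the call connects.
Case 2: Assuming the signal is weak, then by Premise 2, the call drops.
Since one of the signal is strong or the signal is weak must hold, we get the call connects or the call drops.

The call connects or the call drops.


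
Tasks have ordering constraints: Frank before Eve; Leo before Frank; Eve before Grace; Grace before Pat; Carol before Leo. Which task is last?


Constraints: Frank before Eve; Leo before Frank; Eve before Grace; Grace before Pat; Carol before Leo
The last task can have nothing scheduled after it, so it must never appear on the left of a 'before'.
Tasks appearing before some other task: Frank, Leo, Eve, Grace, Carol.
The only task not in that list is Pat → it is last.

Pat


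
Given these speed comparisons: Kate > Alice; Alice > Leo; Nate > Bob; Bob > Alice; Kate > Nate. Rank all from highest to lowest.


Constraints: Kate > Alice; Alice > Leo; Nate > Bob; Bob > Alice; Kate > Nate
Method: at each step, the next-highest is the one remaining person who never appears on the smaller side of a constraint between remaining people.
  Step 1: remaining {Bob, Leo, Kate, Nate, Alice}; on the smaller side: {Bob, Leo, Nate, Alice} → Kate is next (Kate > Alice; Kate > Nate).
  Step 2: remaining {Bob, Leo, Nate, Alice}; on the smaller side: {Bob, Leo, Alice} → Nate is next (Nate > Bob).
  Step 3: remaining {Bob, Leo, Alice}; on the smaller side: {Leo, Alice} → Bob is next (Bob > Alice).
  Step 4: remaining {Leo, Alice}; on the smaller side: {Leo} → Alice is next (Alice > Leo).
  Step 5: only Leo remains → lowest.
Final ranking (highest to lowest):

Kate > Nate > Bob > Alice > Leo


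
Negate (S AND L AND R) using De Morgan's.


De Morgan's law: ¬(P ∧ Q ∧ R) ≡ ¬P ∨ ¬Q ∨ ¬R
¬(S ∧ L ∧ R) = ¬S ∨ ¬L ∨ ¬R

¬S ∨ ¬L ∨ ¬R


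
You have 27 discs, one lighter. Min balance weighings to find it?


Each weighing has 3 outcomes (left heavy / balance / right heavy), so k weighings distinguish at most 3^k cases; splitting into three near-equal groups achieves this.
Need 3^k ≥ 27: 3^2 = 9 < 27 ≤ 3^3 = 27
k = ⌈log₃(27)⌉ = 3

3


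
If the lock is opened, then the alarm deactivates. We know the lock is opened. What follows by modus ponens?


Modus ponens: P → Q, P ⊢ Q
P: the lock is opened
Q: the alarm deactivates
We have P → Q and P is true.
By modus ponens, Q must be true.

The alarm deactivates


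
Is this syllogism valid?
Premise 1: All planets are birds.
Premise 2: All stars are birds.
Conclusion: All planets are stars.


Premise 1: All planets are birds.
Premise 2: All stars are birds.
Conclusion: All planets are stars.
Fallacy: undistributed middle. birds is predicate in both.
Counterexample: planets and stars could be disjoint subsets of birds.

Invalid


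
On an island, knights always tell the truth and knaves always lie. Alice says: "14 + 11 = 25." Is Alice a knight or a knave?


Statement: "14 + 11 = 25."
Actual: 14 + 11 = 25
Claimed: 25
Statement is TRUE → Alice tells the truth → Knight

Knight


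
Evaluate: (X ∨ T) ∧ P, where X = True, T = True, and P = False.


X = True, T = True, P = False
Step 1: X ∨ T = True OR True = True
Step 2: True ∧ P = True AND False = False
OR is true when at least one operand is true; AND requires both.

False


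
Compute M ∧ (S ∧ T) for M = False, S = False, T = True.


M = False, S = False, T = True
Step 1: S ∧ T = False AND True = False
Step 2: M ∧ False = False AND False = False
AND is true only when ALL operands are true.

False


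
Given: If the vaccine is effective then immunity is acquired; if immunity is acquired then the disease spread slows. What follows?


Hypothetical syllogism: P → Q, Q → R ⊢ P → R
Premise 1: the vaccine is effective → immunity is acquired
Premise 2: immunity is acquired → the disease spread slows
Chain the implications: the middle term (immunity is acquired) links the two.
Conclusion: If the vaccine is effective, then the disease spread slows.

If the vaccine is effective, then the disease spread slows.


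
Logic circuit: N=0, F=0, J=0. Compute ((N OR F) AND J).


N OR F = 0|0 = 0
0 AND 0 = 0

0


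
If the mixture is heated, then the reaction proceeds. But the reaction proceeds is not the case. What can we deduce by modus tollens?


Modus tollens: P → Q, ¬Q ⊢ ¬P
P: the mixture is heated
Q: the reaction proceeds
We have P → Q and Q is false.
By modus tollens, P must be false.

It is not the case that the mixture is heated


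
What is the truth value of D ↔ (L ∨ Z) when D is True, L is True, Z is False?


D = True, L = True, Z = False
Step 1: L ∨ Z = True OR False = True
Step 2: D ↔ (True): true when both sides have same truth value.
Result: True ↔ True = True

True


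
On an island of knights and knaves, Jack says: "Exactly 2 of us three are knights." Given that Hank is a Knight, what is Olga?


Jack claims exactly 2 knights among Jack, Hank, Olga.
Given: Hank is a Knight.

Case 1: Jack is a Knight (tells truth)
  Then exactly 2 of the three are knights.
  Counting Jack, Hank: 2 knight(s) so far. Need 0 more → Olga = Knave.
Case 2: Jack is a Knave (lies)
  Then the count is NOT 2.
  If Olga = Knight, count = 2 = 2 → claim would be true, contradicts lie.
  If Olga = Knave, count = 1 ≠ 2 → lie confirmed ✓

Olga is a Knave.

Knave


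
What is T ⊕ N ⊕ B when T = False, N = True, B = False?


T = False, N = True, B = False
Step 1: T ⊕ N = False XOR True = True
Step 2: True ⊕ B = True XOR False = True
XOR is true when an odd number of operands are true.

True


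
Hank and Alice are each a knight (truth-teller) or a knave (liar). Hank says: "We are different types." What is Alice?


Hank says: "We are different types."
Case 1: Hank is a Knight (truth-teller)
  Statement is true → they ARE different → Alice is a Knave
Case 2: Hank is a Knave (liar)
  Statement is false → they are NOT different → Alice is a Knave
In both cases, Alice is a Knave.

Knave


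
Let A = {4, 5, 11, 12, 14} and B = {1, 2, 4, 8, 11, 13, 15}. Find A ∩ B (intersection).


A = {4, 5, 11, 12, 14}
B = {1, 2, 4, 8, 11, 13, 15}
Operation: intersection
Elements in both: 4, 11

{4, 11}


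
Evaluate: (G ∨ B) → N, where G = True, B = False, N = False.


G = True, B = False, N = False
Step 1: G ∨ B = True OR False = True
Step 2: (True) → N: false only when antecedent=True and N=False.
Result: False

False


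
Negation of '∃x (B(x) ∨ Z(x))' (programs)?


Original: ∃x (B(x) ∨ Z(x))
Rule: ¬∀→∃, ¬∃→∀, negate predicate.
Negation: ∀x (¬B(x) ∧ ¬Z(x))

∀x (¬B(x) ∧ ¬Z(x))


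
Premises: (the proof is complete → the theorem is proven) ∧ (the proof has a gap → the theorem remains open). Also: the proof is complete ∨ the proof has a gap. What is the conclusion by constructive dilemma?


Constructive dilemma: (P → Q) ∧ (R → S), P ∨ R ⊢ Q ∨ S
Premise 1: the proof is complete → the theorem is proven
Premise 2: the proof has a gap → the theorem remains open
Premise 3: the proof is complete ∨ the proof has a gap
Case 1: Assuming the proof is complete, then by Premise 1, the theorem is proven.
Case 2: Assuming the proof has a gap, then by Premise 2, the theorem remains open.
Since one of the proof is complete or the proof has a gap must hold, we get the theorem is proven or the theorem remains open.

The theorem is proven or the theorem remains open.


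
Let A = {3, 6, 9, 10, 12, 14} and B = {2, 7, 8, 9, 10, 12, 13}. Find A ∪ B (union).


A = {3, 6, 9, 10, 12, 14}
B = {2, 7, 8, 9, 10, 12, 13}
Operation: union
All elements combined: 2, 3, 6, 7, 8, 9, 10, 12, 13, 14

{2, 3, 6, 7, 8, 9, 10, 12, 13, 14}


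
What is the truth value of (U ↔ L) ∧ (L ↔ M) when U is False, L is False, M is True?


U = False, L = False, M = True
Step 1: U ↔ L is true when U and L have the same value. Result: True
Step 2: L ↔ M is true when L and M have the same value. Result: False
Step 3: True ∧ False = False

False


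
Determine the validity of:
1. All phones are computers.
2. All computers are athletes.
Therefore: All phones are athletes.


Premise 1: All phones are computers.
Premise 2: All computers are athletes.
Conclusion: All phones are athletes.
Barbara syllogism (AAA-1): All A are B, All B are C → All A are C.
Middle term (computers) distributed in premise 2.

Valid


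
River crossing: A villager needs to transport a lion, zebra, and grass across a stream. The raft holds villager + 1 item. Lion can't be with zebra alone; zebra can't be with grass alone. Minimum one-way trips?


1. villager+zebra → 2. villager ← 3. villager+lion → 4. villager+zebra ← 5. villager+grass → 6. villager ← 7. villager+zebra →
Minimum trips = 7

7


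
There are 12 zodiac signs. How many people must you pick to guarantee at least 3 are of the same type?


Pigeonhole: to guarantee k in one of n categories, need (k-1)×n + 1.
k = 3, n = 12
Minimum = (3-1) × 12 + 1 = 2 × 12 + 1

25


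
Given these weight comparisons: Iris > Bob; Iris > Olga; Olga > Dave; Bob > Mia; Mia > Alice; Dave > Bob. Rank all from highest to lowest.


Constraints: Iris > Bob; Iris > Olga; Olga > Dave; Bob > Mia; Mia > Alice; Dave > Bob
Method: at each step, the next-highest is the one remaining person who never appears on the smaller side of a constraint between remaining people.
  Step 1: remaining {Iris, Dave, Olga, Alice, Mia, Bob}; on the smaller side: {Dave, Olga, Alice, Mia, Bob} → Iris is next (Iris > Bob; Iris > Olga).
  Step 2: remaining {Dave, Olga, Alice, Mia, Bob}; on the smaller side: {Dave, Alice, Mia, Bob} → Olga is next (Olga > Dave).
  Step 3: remaining {Dave, Alice, Mia, Bob}; on the smaller side: {Alice, Mia, Bob} → Dave is next (Dave > Bob).
  Step 4: remaining {Alice, Mia, Bob}; on the smaller side: {Alice, Mia} → Bob is next (Bob > Mia).
  Step 5: remaining {Alice, Mia}; on the smaller side: {Alice} → Mia is next (Mia > Alice).
  Step 6: only Alice remains → lowest.
Final ranking (highest to lowest):

Iris > Olga > Dave > Bob > Mia > Alice


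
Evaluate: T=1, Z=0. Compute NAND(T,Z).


T AND Z = 0
NOT(0) = 1

1


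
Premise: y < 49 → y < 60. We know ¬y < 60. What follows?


Modus tollens: P → Q, ¬Q ⊢ ¬P
P: y < 49
Q: y < 60
We have P → Q and Q is false.
By modus tollens, P must be false.

It is not the case that y < 49


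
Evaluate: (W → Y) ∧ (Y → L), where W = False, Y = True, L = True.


W = False, Y = True, L = True
Step 1: W → Y is false only when W=True and Y=False. Result: True
Step 2: Y → L is false only when Y=True and L=False. Result: True
Step 3: True ∧ True = True

True


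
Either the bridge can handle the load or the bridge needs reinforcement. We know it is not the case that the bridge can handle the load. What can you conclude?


Disjunctive syllogism: P ∨ Q, ¬P ⊢ Q
Disjunction: the bridge can handle the load ∨ the bridge needs reinforcement
We know it is not the case that the bridge can handle the load.
By disjunctive syllogism, the other disjunct must be true.

The bridge needs reinforcement


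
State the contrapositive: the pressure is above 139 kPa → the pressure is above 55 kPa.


Original: If the pressure is above 139 kPa, then the pressure is above 55 kPa
Contrapositive: If ¬Q, then ¬P
Negate Q: not (the pressure is above 55 kPa)
Negate P: not (the pressure is above 139 kPa)

If not (the pressure is above 55 kPa), then not (the pressure is above 139 kPa).


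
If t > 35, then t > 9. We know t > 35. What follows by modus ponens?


Modus ponens: P → Q, P ⊢ Q
P: t > 35
Q: t > 9
We have P → Q and P is true.
By modus ponens, Q must be true.

t > 9


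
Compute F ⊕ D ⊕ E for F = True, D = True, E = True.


F = True, D = True, E = True
Step 1: F ⊕ D = True XOR True = False
Step 2: False ⊕ E = False XOR True = True
XOR is true when an odd number of operands are true.

True


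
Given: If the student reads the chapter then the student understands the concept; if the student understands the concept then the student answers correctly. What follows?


Hypothetical syllogism: P → Q, Q → R ⊢ P → R
Premise 1: the student reads the chapter → the student understands the concept
Premise 2: the student understands the concept → the student answers correctly
Chain the implications: the middle term (the student understands the concept) links the two.
Conclusion: If the student reads the chapter, then the student answers correctly.

If the student reads the chapter, then the student answers correctly.


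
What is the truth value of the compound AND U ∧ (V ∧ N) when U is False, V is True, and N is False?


U = False, V = True, N = False
Step 1: V ∧ N = True AND False = False
Step 2: U ∧ False = False AND False = False
AND is true only when ALL operands are true.

False


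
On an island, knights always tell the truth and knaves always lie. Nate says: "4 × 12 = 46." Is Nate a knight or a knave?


Statement: "4 × 12 = 46."
Actual: 4 × 12 = 48
Claimed: 46
Statement is FALSE → Nate lies → Knave

Knave


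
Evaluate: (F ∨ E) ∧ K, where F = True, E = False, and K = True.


F = True, E = False, K = True
Step 1: F ∨ E = True OR False = True
Step 2: True ∧ K = True AND True = True
OR is true when at least one operand is true; AND requires both.

True


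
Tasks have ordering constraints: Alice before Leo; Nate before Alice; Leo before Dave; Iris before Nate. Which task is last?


Constraints: Alice before Leo; Nate before Alice; Leo before Dave; Iris before Nate
The last task can have nothing scheduled after it, so it must never appear on the left of a 'before'.
Tasks appearing before some other task: Alice, Nate, Leo, Iris.
The only task not in that list is Dave → it is last.

Dave


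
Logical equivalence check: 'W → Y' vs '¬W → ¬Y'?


Expression 1: W → Y
Expression 2: ¬W → ¬Y
Truth table (W Y | Expr1 Expr2):
  T T |   T     T
  T F |   F     T   ← differ
  F T |   T     F   ← differ
  F F |   T     T
Counterexample: W=T, Y=F gives Expr1 = F but Expr2 = T, so the expressions are NOT logically equivalent.

No


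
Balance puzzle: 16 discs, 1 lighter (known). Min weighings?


Each weighing has 3 outcomes (left heavy / balance / right heavy), so k weighings distinguish at most 3^k cases; splitting into three near-equal groups achieves this.
Need 3^k ≥ 16: 3^2 = 9 < 16 ≤ 3^3 = 27
k = ⌈log₃(16)⌉ = 3

3


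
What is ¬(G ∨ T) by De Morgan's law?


De Morgan's law: ¬(P ∨ Q) ≡ ¬P ∧ ¬Q
¬(G ∨ T) = ¬G ∧ ¬T

¬G ∧ ¬T


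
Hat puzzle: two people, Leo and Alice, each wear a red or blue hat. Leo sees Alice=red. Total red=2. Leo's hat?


Total red = 2, Alice = red
Red accounted for: 1
Remaining for Leo: 1
Leo's hat is red.

red


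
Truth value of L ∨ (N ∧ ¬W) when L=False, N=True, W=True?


L = False, N = True, W = True
Expression: L ∨ (N ∧ ¬W)
Step 1: ¬W = NOT True = False
Step 2: N ∧ ¬W = True AND False = False
Step 3: L ∨ (False) = False OR False = False

False


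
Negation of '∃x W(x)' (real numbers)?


Original: ∃x W(x)
Rule: ¬∀→∃, ¬∃→∀, negate predicate.
Negation: ∀x ¬W(x)

∀x ¬W(x)


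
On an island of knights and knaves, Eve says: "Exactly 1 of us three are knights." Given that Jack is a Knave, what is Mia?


Eve claims exactly 1 knights among Eve, Jack, Mia.
Given: Jack is a Knave.

Case 1: Eve is a Knight (tells truth)
  Then exactly 1 of the three are knights.
  Counting Eve, Jack: 1 knight(s) so far. Need 0 more → Mia = Knave.
Case 2: Eve is a Knave (lies)
  Then the count is NOT 1.
  If Mia = Knight, count = 1 = 1 → claim would be true, contradicts lie.
  If Mia = Knave, count = 0 ≠ 1 → lie confirmed ✓

Mia is a Knave.

Knave


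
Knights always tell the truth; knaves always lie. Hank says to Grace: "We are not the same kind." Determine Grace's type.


Hank says: "We are not the same kind."
Case 1: Hank is a Knight (truth-teller)
  Statement is true → they ARE different → Grace is a Knave
Case 2: Hank is a Knave (liar)
  Statement is false → they are NOT different → Grace is a Knave
In both cases, Grace is a Knave.

Knave


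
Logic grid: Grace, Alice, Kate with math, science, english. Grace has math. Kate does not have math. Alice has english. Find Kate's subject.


From clues:
  Grace → math
  Alice → english
By elimination, Kate gets the remaining.

science


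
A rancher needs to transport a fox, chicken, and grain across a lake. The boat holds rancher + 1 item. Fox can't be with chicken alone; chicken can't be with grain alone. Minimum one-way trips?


1. rancher+chicken → 2. rancher ← 3. rancher+fox → 4. rancher+chicken ← 5. rancher+grain → 6. rancher ← 7. rancher+chicken →
Minimum trips = 7

7


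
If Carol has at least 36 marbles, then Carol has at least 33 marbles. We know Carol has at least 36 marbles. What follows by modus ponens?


Modus ponens: P → Q, P ⊢ Q
P: Carol has at least 36 marbles
Q: Carol has at least 33 marbles
We have P → Q and P is true.
By modus ponens, Q must be true.

Carol has at least 33 marbles


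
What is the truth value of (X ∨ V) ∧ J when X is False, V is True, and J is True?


X = False, V = True, J = True
Step 1: X ∨ V = False OR True = True
Step 2: True ∧ J = True AND True = True
OR is true when at least one operand is true; AND requires both.

True


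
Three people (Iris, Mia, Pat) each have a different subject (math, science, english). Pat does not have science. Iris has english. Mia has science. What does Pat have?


From clues:
  Mia → science
  Iris → english
By elimination, Pat gets the remaining.

math


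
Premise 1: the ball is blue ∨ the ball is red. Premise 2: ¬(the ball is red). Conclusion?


Disjunctive syllogism: P ∨ Q, ¬P ⊢ Q
Disjunction: the ball is blue ∨ the ball is red
We know it is not the case that the ball is red.
By disjunctive syllogism, the other disjunct must be true.

The ball is blue


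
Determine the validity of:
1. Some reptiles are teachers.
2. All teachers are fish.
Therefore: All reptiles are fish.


Premise 1: Some reptiles are teachers.
Premise 2: All teachers are fish.
Conclusion: All reptiles are fish.
Fallacy: illicit minor. The minor term (reptiles) is distributed in the conclusion ('All reptiles ...') but undistributed in its premise ('Some reptiles are teachers' doesn't cover all reptiles).
Only 'Some reptiles are fish' follows, not 'All'.

Invalid


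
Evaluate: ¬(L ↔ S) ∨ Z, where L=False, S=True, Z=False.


L = False, S = True, Z = False
Expression: ¬(L ↔ S) ∨ Z
Step 1: L ↔ S = (False iff True) = False
Step 2: ¬(L ↔ S) = NOT False = True
Step 3: (True) ∨ Z = True OR False = True

True


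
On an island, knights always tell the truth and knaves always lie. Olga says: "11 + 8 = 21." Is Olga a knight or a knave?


Statement: "11 + 8 = 21."
Actual: 11 + 8 = 19
Claimed: 21
Statement is FALSE → Olga lies → Knave

Knave


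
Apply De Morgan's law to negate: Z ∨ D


De Morgan's law: ¬(P ∨ Q) ≡ ¬P ∧ ¬Q
¬(Z ∨ D) = ¬Z ∧ ¬D

¬Z ∧ ¬D


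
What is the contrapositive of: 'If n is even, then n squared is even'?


Original: If n is even, then n squared is even
Contrapositive: If ¬Q, then ¬P
Negate Q: not (n squared is even)
Negate P: not (n is even)

If not (n squared is even), then not (n is even).


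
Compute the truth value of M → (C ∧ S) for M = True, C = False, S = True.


M = True, C = False, S = True
Step 1: C ∧ S = False AND True = False
Step 2: M → (False): false only when M=True and consequent=False.
Result: False

False


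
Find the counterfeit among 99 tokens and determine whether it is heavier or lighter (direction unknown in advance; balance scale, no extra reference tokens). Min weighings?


Let n = 99. 198 possibilities (n tokens × lighter/heavier); each weighing has 3 outcomes.
Bound for k weighings: say the first weighing puts j tokens on each pan. If it tips, the 2j weighed tokens remain suspects (each with a known direction) and k-1 weighings give 3^(k-1) outcomes; 3^(k-1) is odd, so 2j ≤ 3^(k-1) - 1. If it balances, the n - 2j unweighed tokens remain with direction unknown: 2(n - 2j) ≤ 3^(k-1) - 1 by the same parity argument. Adding, n ≤ (3^(k-1) - 1) + (3^(k-1) - 1)/2 = (3^k - 3)/2, and the classical three-group strategy achieves this (3 tokens in 2 weighings, 12 in 3, 39 in 4, 120 in 5).
So we need the smallest k with (3^k - 3)/2 ≥ 99.
k = 4: (3^4 - 3)/2 = 39 < 99 ✗
k = 5: (3^5 - 3)/2 = 120 ≥ 99 ✓

5


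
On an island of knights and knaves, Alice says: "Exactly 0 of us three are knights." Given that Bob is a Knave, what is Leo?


Alice claims exactly 0 knights among Alice, Bob, Leo.
Given: Bob is a Knave.

Case 1: Alice is a Knight (tells truth)
  Then exactly 0 of the three are knights.
  Counting Alice, Bob: 1 knight(s) so far. Need -1 more → impossible.
Case 2: Alice is a Knave (lies)
  Then the count is NOT 0.
  If Leo = Knave, count = 0 = 0 → claim would be true, contradicts lie.
  If Leo = Knight, count = 1 ≠ 0 → lie confirmed ✓

Leo is a Knight.

Knight


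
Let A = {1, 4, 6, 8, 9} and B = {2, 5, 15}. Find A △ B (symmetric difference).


A = {1, 4, 6, 8, 9}
B = {2, 5, 15}
Operation: symmetric difference
In A only: [1, 4, 6, 8, 9], in B only: [2, 5, 15]

{1, 2, 4, 5, 6, 8, 9, 15}


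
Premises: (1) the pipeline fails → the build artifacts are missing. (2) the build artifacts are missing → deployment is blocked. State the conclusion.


Hypothetical syllogism: P → Q, Q → R ⊢ P → R
Premise 1: the pipeline fails → the build artifacts are missing
Premise 2: the build artifacts are missing → deployment is blocked
Chain the implications: the middle term (the build artifacts are missing) links the two.
Conclusion: If the pipeline fails, then deployment is blocked.

If the pipeline fails, then deployment is blocked.


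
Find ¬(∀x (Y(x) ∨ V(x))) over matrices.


Original: ∀x (Y(x) ∨ V(x))
Rule: ¬∀→∃, ¬∃→∀, negate predicate.
Negation: ∃x (¬Y(x) ∧ ¬V(x))

∃x (¬Y(x) ∧ ¬V(x))


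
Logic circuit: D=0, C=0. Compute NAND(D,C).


D AND C = 0
NOT(0) = 1

1


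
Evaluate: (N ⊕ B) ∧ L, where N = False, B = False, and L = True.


N = False, B = False, L = True
Step 1: N ⊕ B = False XOR False = False
Step 2: False ∧ L = False AND True = False
XOR true when exactly one of N,B is true; then AND with L.

False


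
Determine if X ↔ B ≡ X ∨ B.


Expression 1: X ↔ B
Expression 2: X ∨ B
Truth table (X B | Expr1 Expr2):
  T T |   T     T
  T F |   F     T   ← differ
  F T |   F     T   ← differ
  F F |   T     F   ← differ
Counterexample: X=T, B=F gives Expr1 = F but Expr2 = T, so the expressions are NOT logically equivalent.

No


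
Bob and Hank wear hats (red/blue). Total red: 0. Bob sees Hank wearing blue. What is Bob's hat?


Total red = 0, Hank = blue
Red accounted for: 0
Remaining for Bob: 0
Bob's hat is blue.

blue


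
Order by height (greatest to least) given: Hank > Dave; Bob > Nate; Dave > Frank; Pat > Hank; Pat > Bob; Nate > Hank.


Constraints: Hank > Dave; Bob > Nate; Dave > Frank; Pat > Hank; Pat > Bob; Nate > Hank
Method: at each step, the next-highest is the one remaining person who never appears on the smaller side of a constraint between remaining people.
  Step 1: remaining {Nate, Pat, Hank, Frank, Dave, Bob}; on the smaller side: {Nate, Hank, Frank, Dave, Bob} → Pat is next (Pat > Hank; Pat > Bob).
  Step 2: remaining {Nate, Hank, Frank, Dave, Bob}; on the smaller side: {Nate, Hank, Frank, Dave} → Bob is next (Bob > Nate).
  Step 3: remaining {Nate, Hank, Frank, Dave}; on the smaller side: {Hank, Frank, Dave} → Nate is next (Nate > Hank).
  Step 4: remaining {Hank, Frank, Dave}; on the smaller side: {Frank, Dave} → Hank is next (Hank > Dave).
  Step 5: remaining {Frank, Dave}; on the smaller side: {Frank} → Dave is next (Dave > Frank).
  Step 6: only Frank remains → lowest.
Final ranking (highest to lowest):

Pat > Bob > Nate > Hank > Dave > Frank


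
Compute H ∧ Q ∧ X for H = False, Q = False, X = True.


H = False, Q = False, X = True
Step 1: H ∧ Q = False AND False = False
Step 2: (False) ∧ X = (False) AND True = False
AND is true only when ALL operands are true.

False


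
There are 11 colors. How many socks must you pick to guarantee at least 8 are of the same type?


Pigeonhole: to guarantee k in one of n categories, need (k-1)×n + 1.
k = 8, n = 11
Minimum = (8-1) × 11 + 1 = 7 × 11 + 1

78


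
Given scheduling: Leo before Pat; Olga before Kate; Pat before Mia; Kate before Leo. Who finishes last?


Constraints: Leo before Pat; Olga before Kate; Pat before Mia; Kate before Leo
The last task can have nothing scheduled after it, so it must never appear on the left of a 'before'.
Tasks appearing before some other task: Leo, Olga, Pat, Kate.
The only task not in that list is Mia → it is last.

Mia


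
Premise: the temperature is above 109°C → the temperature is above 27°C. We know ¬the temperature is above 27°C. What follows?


Modus tollens: P → Q, ¬Q ⊢ ¬P
P: the temperature is above 109°C
Q: the temperature is above 27°C
We have P → Q and Q is false.
By modus tollens, P must be false.

It is not the case that the temperature is above 109°C


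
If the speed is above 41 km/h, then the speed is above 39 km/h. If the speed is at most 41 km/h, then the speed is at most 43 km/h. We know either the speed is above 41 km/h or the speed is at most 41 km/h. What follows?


Constructive dilemma: (P → Q) ∧ (R → S), P ∨ R ⊢ Q ∨ S
Premise 1: the speed is above 41 km/h → the speed is above 39 km/h
Premise 2: the speed is at most 41 km/h → the speed is at most 43 km/h
Premise 3: the speed is above 41 km/h ∨ the speed is at most 41 km/h
Case 1: Assuming the speed is above 41 km/h, then by Premise 1, the speed is above 39 km/h.
Case 2: Assuming the speed is at most 41 km/h, then by Premise 2, the speed is at most 43 km/h.
Since one of the speed is above 41 km/h or the speed is at most 41 km/h must hold, we get the speed is above 39 km/h or the speed is at most 43 km/h.

The speed is above 39 km/h or the speed is at most 43 km/h.


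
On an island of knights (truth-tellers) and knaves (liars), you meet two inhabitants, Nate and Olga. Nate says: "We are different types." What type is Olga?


Nate says: "We are different types."
Case 1: Nate is a Knight (truth-teller)
  Statement is true → they ARE different → Olga is a Knave
Case 2: Nate is a Knave (liar)
  Statement is false → they are NOT different → Olga is a Knave
In both cases, Olga is a Knave.

Knave


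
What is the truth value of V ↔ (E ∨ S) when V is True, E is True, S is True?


V = True, E = True, S = True
Step 1: E ∨ S = True OR True = True
Step 2: V ↔ (True): true when both sides have same truth value.
Result: True ↔ True = True

True


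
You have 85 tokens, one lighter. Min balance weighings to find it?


Each weighing has 3 outcomes (left heavy / balance / right heavy), so k weighings distinguish at most 3^k cases; splitting into three near-equal groups achieves this.
Need 3^k ≥ 85: 3^4 = 81 < 85 ≤ 3^5 = 243
k = ⌈log₃(85)⌉ = 5

5


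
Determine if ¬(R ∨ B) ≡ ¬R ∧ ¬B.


Expression 1: ¬(R ∨ B)
Expression 2: ¬R ∧ ¬B
Truth table (R B | Expr1 Expr2):
  T T |   F     F
  T F |   F     F
  F T |   F     F
  F F |   T     T
All 4 rows agree, so the expressions are logically equivalent.

Yes


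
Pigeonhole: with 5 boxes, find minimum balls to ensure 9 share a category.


Pigeonhole: to guarantee k in one of n categories, need (k-1)×n + 1.
k = 9, n = 5
Minimum = (9-1) × 5 + 1 = 8 × 5 + 1

41


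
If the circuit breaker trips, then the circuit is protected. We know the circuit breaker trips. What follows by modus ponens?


Modus ponens: P → Q, P ⊢ Q
P: the circuit breaker trips
Q: the circuit is protected
We have P → Q and P is true.
By modus ponens, Q must be true.

The circuit is protected


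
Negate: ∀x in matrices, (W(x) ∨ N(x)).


Original: ∀x (W(x) ∨ N(x))
Rule: ¬∀→∃, ¬∃→∀, negate predicate.
Negation: ∃x (¬W(x) ∧ ¬N(x))

∃x (¬W(x) ∧ ¬N(x))


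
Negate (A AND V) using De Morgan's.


De Morgan's law: ¬(P ∧ Q) ≡ ¬P ∨ ¬Q
¬(A ∧ V) = ¬A ∨ ¬V

¬A ∨ ¬V


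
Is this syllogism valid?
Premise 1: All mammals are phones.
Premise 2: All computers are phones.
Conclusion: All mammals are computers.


Premise 1: All mammals are phones.
Premise 2: All computers are phones.
Conclusion: All mammals are computers.
Fallacy: undistributed middle. phones is predicate in both.
Counterexample: mammals and computers could be disjoint subsets of phones.

Invalid


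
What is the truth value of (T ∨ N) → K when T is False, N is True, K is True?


T = False, N = True, K = True
Step 1: T ∨ N = False OR True = True
Step 2: (True) → K: false only when antecedent=True and K=False.
Result: True

True


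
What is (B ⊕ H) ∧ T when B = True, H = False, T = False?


B = True, H = False, T = False
Step 1: B ⊕ H = True XOR False = True
Step 2: True ∧ T = True AND False = False
XOR true when exactly one of B,H is true; then AND with T.

False


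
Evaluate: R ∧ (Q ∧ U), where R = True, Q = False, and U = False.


R = True, Q = False, U = False
Step 1: Q ∧ U = False AND False = False
Step 2: R ∧ False = True AND False = False
AND is true only when ALL operands are true.

False


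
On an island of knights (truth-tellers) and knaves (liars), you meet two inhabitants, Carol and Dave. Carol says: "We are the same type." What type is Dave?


Carol says: "We are the same type."
Case 1: Carol is a Knight (truth-teller)
  Statement is true → they ARE the same → Dave is also a Knight
Case 2: Carol is a Knave (liar)
  Statement is false → they are NOT the same → Dave is a Knight
In both cases, Dave is a Knight.

Knight


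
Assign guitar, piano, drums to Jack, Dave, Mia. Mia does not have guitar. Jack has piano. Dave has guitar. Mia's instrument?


From clues:
  Jack → piano
  Dave → guitar
By elimination, Mia gets the remaining.

drums


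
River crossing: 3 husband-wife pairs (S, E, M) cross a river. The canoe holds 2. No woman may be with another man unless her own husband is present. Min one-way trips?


Label couples S, E, M (H = husband, W = wife).
Counting alone: 6 people, the canoe carries 2 and someone must bring it back, so each round trip nets at most +1 on the far side until the last crossing → at least 9 trips. The jealousy constraint makes 9 impossible; the shortest valid schedule has 11:
1. WS+WE →  (far: WS,WE; near: HS,HE,HM,WM)
2. WS ←       (far: WE; near: HS,HE,HM,WS,WM)
3. WS+WM →  (far: WS,WE,WM; near: HS,HE,HM)
4. WS ←       (far: WE,WM; near: HS,HE,HM,WS)
5. HE+HM →  (far: HE,WE,HM,WM; near: HS,WS)
6. HE+WE ←  (far: HM,WM; near: HS,WS,HE,WE)
7. HS+HE →  (far: HS,HE,HM,WM; near: WS,WE)
8. WM ←       (far: HS,HE,HM; near: WS,WE,WM)
9. WS+WE →  (far: HS,WS,HE,WE,HM; near: WM)
10. HM ←      (far: HS,WS,HE,WE; near: HM,WM)
11. HM+WM → (far: all six; near: empty)
In every state each wife is either with her husband or with no other man.
Minimum trips = 11

11


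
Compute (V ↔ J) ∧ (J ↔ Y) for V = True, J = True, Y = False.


V = True, J = True, Y = False
Step 1: V ↔ J is true when V and J have the same value. Result: True
Step 2: J ↔ Y is true when J and Y have the same value. Result: False
Step 3: True ∧ False = False

False


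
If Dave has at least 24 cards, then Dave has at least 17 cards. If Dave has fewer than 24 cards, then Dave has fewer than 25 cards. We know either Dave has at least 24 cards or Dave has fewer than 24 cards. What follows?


Constructive dilemma: (P → Q) ∧ (R → S), P ∨ R ⊢ Q ∨ S
Premise 1: Dave has at least 24 cards → Dave has at least 17 cards
Premise 2: Dave has fewer than 24 cards → Dave has fewer than 25 cards
Premise 3: Dave has at least 24 cards ∨ Dave has fewer than 24 cards
Case 1: Assuming Dave has at least 24 cards, then by Premise 1, Dave has at least 17 cards.
Case 2: Assuming Dave has fewer than 24 cards, then by Premise 2, Dave has fewer than 25 cards.
Since one of Dave has at least 24 cards or Dave has fewer than 24 cards must hold, we get Dave has at least 17 cards or Dave has fewer than 25 cards.

Dave has at least 17 cards or Dave has fewer than 25 cards.


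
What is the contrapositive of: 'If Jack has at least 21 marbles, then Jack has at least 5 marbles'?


Original: If Jack has at least 21 marbles, then Jack has at least 5 marbles
Contrapositive: If ¬Q, then ¬P
Negate Q: not (Jack has at least 5 marbles)
Negate P: not (Jack has at least 21 marbles)

If not (Jack has at least 5 marbles), then not (Jack has at least 21 marbles).


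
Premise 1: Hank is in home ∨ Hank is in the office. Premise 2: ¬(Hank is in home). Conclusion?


Disjunctive syllogism: P ∨ Q, ¬P ⊢ Q
Disjunction: Hank is in home ∨ Hank is in the office
We know it is not the case that Hank is in home.
By disjunctive syllogism, the other disjunct must be true.

Hank is in the office


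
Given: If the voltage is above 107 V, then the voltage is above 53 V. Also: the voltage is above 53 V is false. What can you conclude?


Modus tollens: P → Q, ¬Q ⊢ ¬P
P: the voltage is above 107 V
Q: the voltage is above 53 V
We have P → Q and Q is false.
By modus tollens, P must be false.

It is not the case that the voltage is above 107 V


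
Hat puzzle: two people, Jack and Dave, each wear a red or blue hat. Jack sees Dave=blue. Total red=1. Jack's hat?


Total red = 1, Dave = blue
Red accounted for: 0
Remaining for Jack: 1
Jack's hat is red.

red


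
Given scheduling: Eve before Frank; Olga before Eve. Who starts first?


Constraints: Eve before Frank; Olga before Eve
The first task can have nothing scheduled before it, so it must never appear on the right of a 'before'.
Tasks appearing after some 'before': Frank, Eve.
The only task not in that list is Olga → it is first.

Olga


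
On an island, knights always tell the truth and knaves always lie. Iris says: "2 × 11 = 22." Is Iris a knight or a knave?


Statement: "2 × 11 = 22."
Actual: 2 × 11 = 22
Claimed: 22
Statement is TRUE → Iris tells the truth → Knight

Knight


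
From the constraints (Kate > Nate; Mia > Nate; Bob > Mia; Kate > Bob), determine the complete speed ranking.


Constraints: Kate > Nate; Mia > Nate; Bob > Mia; Kate > Bob
Method: at each step, the next-highest is the one remaining person who never appears on the smaller side of a constraint between remaining people.
  Step 1: remaining {Nate, Bob, Kate, Mia}; on the smaller side: {Nate, Bob, Mia} → Kate is next (Kate > Nate; Kate > Bob).
  Step 2: remaining {Nate, Bob, Mia}; on the smaller side: {Nate, Mia} → Bob is next (Bob > Mia).
  Step 3: remaining {Nate, Mia}; on the smaller side: {Nate} → Mia is next (Mia > Nate).
  Step 4: only Nate remains → lowest.
Final ranking (highest to lowest):

Kate > Bob > Mia > Nate


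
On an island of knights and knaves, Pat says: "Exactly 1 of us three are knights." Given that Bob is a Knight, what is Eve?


Pat claims exactly 1 knights among Pat, Bob, Eve.
Given: Bob is a Knight.

Case 1: Pat is a Knight (tells truth)
  Then exactly 1 of the three are knights.
  Counting Pat, Bob: 2 knight(s) so far. Need -1 more → impossible.
Case 2: Pat is a Knave (lies)
  Then the count is NOT 1.
  If Eve = Knave, count = 1 = 1 → claim would be true, contradicts lie.
  If Eve = Knight, count = 2 ≠ 1 → lie confirmed ✓

Eve is a Knight.

Knight


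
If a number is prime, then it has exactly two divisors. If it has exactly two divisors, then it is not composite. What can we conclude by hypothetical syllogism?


Hypothetical syllogism: P → Q, Q → R ⊢ P → R
Premise 1: a number is prime → it has exactly two divisors
Premise 2: it has exactly two divisors → it is not composite
Chain the implications: the middle term (it has exactly two divisors) links the two.
Conclusion: If a number is prime, then it is not composite.

If a number is prime, then it is not composite.
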